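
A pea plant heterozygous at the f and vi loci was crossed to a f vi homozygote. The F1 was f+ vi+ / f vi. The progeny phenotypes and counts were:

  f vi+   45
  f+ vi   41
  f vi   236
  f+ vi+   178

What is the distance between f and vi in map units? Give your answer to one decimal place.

The recombinant classes are f+ vi and f vi+: 41 + 45 = 86.
Recombination frequency = 86/500 = 0.1720 ≈ 17.2%, i.e. 17.2 map units.

17.2 map units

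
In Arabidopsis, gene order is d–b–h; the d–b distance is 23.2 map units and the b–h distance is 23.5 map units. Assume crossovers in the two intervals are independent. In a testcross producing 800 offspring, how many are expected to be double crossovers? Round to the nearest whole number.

Map distances give recombination frequencies of 0.232 and 0.235 for the two intervals.
With no interference, expected double-crossover frequency = 0.232 × 0.235 = 0.05452.
Expected number = 0.05452 × 800 = 43.62 ≈ 44.

44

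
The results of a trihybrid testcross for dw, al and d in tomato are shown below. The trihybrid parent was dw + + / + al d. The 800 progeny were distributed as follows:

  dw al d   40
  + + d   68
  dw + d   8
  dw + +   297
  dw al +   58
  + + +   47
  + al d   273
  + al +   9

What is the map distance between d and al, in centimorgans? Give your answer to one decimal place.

17.9 centimorgans

The two rarest classes, dw + d and + al +, are the double crossovers. Comparing them with the parentals, only the d allele has switched, so d is the middle locus and the order is al – d – dw.
Crossovers in the al–d interval produce the single-crossover classes dw al + and + + d (58 + 68 = 126) plus the double crossovers (17).
RF(al–d) = (126 + 17) / 800 = 143/800 = 0.1787 → 17.9 centimorgans.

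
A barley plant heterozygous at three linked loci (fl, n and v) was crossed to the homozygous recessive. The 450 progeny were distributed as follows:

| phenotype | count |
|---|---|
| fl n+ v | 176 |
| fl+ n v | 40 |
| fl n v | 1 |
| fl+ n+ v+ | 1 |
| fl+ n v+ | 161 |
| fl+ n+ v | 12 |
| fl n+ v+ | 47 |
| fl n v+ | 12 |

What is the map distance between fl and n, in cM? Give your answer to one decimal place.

5.8 cM

The two most frequent reciprocal classes, fl+ n v+ and fl n+ v, are the parental types, so the F1 was fl+ n v+ / fl n+ v.
The two rarest classes, fl+ n+ v+ and fl n v, are the double crossovers. Comparing them with the parentals, only the n allele has switched, so n is the middle locus and the order is fl – n – v.
Crossovers in the fl–n interval produce the single-crossover classes fl n v+ and fl+ n+ v (12 + 12 = 24) plus the double crossovers (2).
RF(fl–n) = (24 + 2) / 450 = 26/450 = 0.0578 → 5.8 cM.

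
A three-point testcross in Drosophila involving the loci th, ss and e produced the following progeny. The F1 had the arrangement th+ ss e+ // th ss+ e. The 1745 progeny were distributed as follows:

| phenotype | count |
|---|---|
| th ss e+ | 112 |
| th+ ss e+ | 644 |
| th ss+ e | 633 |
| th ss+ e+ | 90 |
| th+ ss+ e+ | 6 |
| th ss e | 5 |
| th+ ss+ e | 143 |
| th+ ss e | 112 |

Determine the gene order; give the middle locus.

ss

The two rarest classes, th+ ss+ e+ and th ss e, are the double crossovers. Comparing them with the parentals, only the ss allele has switched, so ss is the middle locus and the order is e – ss – th.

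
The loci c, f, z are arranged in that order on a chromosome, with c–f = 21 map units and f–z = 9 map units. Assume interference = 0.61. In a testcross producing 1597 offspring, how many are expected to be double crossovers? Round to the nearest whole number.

12

Map distances give recombination frequencies of 0.210 and 0.090 for the two intervals.
With interference 0.61 (so coincidence = 0.39), expected double-crossover frequency = 0.210 × 0.090 × 0.39 = 0.00737.
Expected number = 0.00737 × 1597 = 11.77 ≈ 12.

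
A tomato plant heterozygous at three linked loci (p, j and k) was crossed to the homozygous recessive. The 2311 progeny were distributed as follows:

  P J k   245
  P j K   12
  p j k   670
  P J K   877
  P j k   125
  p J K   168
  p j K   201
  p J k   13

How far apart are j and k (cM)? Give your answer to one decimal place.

20.4 cM

The two most frequent reciprocal classes, p j k and P J K, are the parental types, so the F1 was p j k / P J K.
The two rarest classes, p J k and P j K, are the double crossovers. Comparing them with the parentals, only the j allele has switched, so j is the middle locus and the order is k – j – p.
Crossovers in the k–j interval produce the single-crossover classes p j K and P J k (201 + 245 = 446) plus the double crossovers (25).
RF(k–j) = (446 + 25) / 2311 = 471/2311 = 0.2038 → 20.4 cM.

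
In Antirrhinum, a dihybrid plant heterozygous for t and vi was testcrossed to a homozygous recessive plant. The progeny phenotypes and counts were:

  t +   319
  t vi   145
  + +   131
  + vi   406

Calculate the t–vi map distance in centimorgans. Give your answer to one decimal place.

27.6 centimorgans

The two most frequent classes, + vi (406) and t + (319), are the parental types, so the F1 was + vi / t +.
The recombinant classes are + + and t vi: 131 + 145 = 276.
Recombination frequency = 276/1001 = 0.2757 ≈ 27.6%, i.e. 27.6 centimorgans.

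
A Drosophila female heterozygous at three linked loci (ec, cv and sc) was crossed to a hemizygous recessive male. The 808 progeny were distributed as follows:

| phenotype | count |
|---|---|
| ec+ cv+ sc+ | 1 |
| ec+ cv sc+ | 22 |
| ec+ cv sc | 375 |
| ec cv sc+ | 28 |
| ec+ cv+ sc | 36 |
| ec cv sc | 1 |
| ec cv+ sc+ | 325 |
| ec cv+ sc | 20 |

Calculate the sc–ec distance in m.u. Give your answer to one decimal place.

5.4 m.u.

The two most frequent reciprocal classes, ec+ cv sc and ec cv+ sc+, are the parental types, so the F1 was ec+ cv sc / ec cv+ sc+.
The two rarest classes, ec cv sc and ec+ cv+ sc+, are the double crossovers. Comparing them with the parentals, only the ec allele has switched, so ec is the middle locus and the order is sc – ec – cv.
Crossovers in the sc–ec interval produce the single-crossover classes ec+ cv sc+ and ec cv+ sc (22 + 20 = 42) plus the double crossovers (2).
RF(sc–ec) = (42 + 2) / 808 = 44/808 = 0.0545 → 5.4 m.u.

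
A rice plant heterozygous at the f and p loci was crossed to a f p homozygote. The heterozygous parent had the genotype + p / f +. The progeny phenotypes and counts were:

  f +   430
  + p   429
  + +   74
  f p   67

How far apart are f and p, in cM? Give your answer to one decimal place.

14.1 cM

The recombinant classes are + + and f p: 74 + 67 = 141.
Recombination frequency = 141/1000 = 0.1410 ≈ 14.1%, i.e. 14.1 cM.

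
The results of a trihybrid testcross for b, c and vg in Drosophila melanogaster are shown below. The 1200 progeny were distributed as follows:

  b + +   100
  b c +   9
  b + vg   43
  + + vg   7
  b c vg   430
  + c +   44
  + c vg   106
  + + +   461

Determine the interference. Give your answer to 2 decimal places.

0.16

The two most frequent reciprocal classes, b c vg and + + +, are the parental types, so the F1 was b c vg / + + +.
The two rarest classes, b c + and + + vg, are the double crossovers. Comparing them with the parentals, only the vg allele has switched, so vg is the middle locus and the order is c – vg – b.
c–vg: (87 + 16)/1200 = 0.0858; vg–b: (206 + 16)/1200 = 0.1850.
Expected DCO frequency = 0.0858 × 0.1850 ≈ 0.01587; observed = 16/1200 ≈ 0.01333.
Coefficient of coincidence = 0.01333/0.01587 ≈ 0.84; interference = 1 − 0.84 = 0.16.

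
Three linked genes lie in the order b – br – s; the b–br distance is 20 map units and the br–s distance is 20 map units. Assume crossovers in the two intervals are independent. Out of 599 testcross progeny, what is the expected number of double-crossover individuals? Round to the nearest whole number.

24

Map distances give recombination frequencies of 0.200 and 0.200 for the two intervals.
With no interference, expected double-crossover frequency = 0.200 × 0.200 = 0.04000.
Expected number = 0.04000 × 599 = 23.96 ≈ 24.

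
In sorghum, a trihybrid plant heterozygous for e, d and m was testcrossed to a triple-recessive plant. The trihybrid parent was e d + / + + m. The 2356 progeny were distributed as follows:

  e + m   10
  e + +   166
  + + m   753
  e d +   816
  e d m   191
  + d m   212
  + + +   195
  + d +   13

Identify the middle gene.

The two rarest classes, + d + and e + m, are the double crossovers. Comparing them with the parentals, only the e allele has switched, so e is the middle locus and the order is m – e – d.

e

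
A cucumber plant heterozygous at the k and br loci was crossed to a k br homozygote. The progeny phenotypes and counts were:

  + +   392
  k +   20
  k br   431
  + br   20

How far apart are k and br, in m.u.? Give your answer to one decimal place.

4.6 m.u.

The two most frequent classes, + + (392) and k br (431), are the parental types, so the F1 was + + / k br.
The recombinant classes are + br and k +: 20 + 20 = 40.
Recombination frequency = 40/863 = 0.0463 ≈ 4.6%, i.e. 4.6 m.u.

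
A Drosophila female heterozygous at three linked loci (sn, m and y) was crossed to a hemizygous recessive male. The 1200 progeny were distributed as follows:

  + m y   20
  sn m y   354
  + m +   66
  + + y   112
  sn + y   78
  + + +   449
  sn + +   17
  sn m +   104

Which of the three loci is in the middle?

The two most frequent reciprocal classes, sn m y and + + +, are the parental types, so the F1 was sn m y / + + +.
The two rarest classes, + m y and sn + +, are the double crossovers. Comparing them with the parentals, only the sn allele has switched, so sn is the middle locus and the order is y – sn – m.

sn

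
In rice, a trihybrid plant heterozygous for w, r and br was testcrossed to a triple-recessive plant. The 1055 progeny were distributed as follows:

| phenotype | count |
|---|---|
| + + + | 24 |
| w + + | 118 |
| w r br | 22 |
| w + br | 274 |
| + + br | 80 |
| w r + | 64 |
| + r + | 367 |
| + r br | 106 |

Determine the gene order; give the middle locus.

The two most frequent reciprocal classes, w + br and + r +, are the parental types, so the F1 was w + br / + r +.
The two rarest classes, w r br and + + +, are the double crossovers. Comparing them with the parentals, only the r allele has switched, so r is the middle locus and the order is w – r – br.

r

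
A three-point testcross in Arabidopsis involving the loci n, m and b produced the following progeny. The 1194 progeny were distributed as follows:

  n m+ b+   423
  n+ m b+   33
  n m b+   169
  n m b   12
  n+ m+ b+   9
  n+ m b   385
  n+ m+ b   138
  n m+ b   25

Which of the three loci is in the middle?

The two most frequent reciprocal classes, n m+ b+ and n+ m b, are the parental types, so the F1 was n m+ b+ / n+ m b.
The two rarest classes, n+ m+ b+ and n m b, are the double crossovers. Comparing them with the parentals, only the n allele has switched, so n is the middle locus and the order is m – n – b.

n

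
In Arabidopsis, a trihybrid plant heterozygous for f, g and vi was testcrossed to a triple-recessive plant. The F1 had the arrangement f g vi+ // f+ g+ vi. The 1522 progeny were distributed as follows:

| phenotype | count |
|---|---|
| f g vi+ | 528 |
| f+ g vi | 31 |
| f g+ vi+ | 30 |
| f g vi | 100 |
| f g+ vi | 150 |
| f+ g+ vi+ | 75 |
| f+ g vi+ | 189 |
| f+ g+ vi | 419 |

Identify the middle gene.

The two rarest classes, f g+ vi+ and f+ g vi, are the double crossovers. Comparing them with the parentals, only the g allele has switched, so g is the middle locus and the order is f – g – vi.

g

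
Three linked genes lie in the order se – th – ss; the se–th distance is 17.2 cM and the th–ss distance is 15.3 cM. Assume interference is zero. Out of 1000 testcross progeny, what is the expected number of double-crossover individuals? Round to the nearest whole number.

26

Map distances give recombination frequencies of 0.172 and 0.153 for the two intervals.
With no interference, expected double-crossover frequency = 0.172 × 0.153 = 0.02632.
Expected number = 0.02632 × 1000 = 26.32 ≈ 26.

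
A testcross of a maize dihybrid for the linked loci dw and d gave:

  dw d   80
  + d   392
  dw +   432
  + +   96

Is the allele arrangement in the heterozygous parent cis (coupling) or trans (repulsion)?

The two most frequent classes are + d (392) and dw + (432); these are the parental (non-recombinant) types.
So the F1 carried + d on one chromosome and dw + on the other — the recessive alleles are on opposite chromosomes (trans / repulsion).

trans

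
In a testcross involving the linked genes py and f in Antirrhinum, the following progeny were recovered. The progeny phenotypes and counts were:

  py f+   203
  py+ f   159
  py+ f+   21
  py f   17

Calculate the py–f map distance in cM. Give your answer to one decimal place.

9.5 cM

The two most frequent classes, py+ f (159) and py f+ (203), are the parental types, so the F1 was py+ f / py f+.
The recombinant classes are py+ f+ and py f: 21 + 17 = 38.
Recombination frequency = 38/400 = 0.0950 ≈ 9.5%, i.e. 9.5 cM.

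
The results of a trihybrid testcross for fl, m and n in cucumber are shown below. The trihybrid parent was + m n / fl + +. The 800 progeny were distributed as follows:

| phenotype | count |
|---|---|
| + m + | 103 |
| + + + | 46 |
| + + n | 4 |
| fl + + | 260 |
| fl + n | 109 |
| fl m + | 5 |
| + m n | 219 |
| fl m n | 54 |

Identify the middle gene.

m

The two rarest classes, + + n and fl m +, are the double crossovers. Comparing them with the parentals, only the m allele has switched, so m is the middle locus and the order is fl – m – n.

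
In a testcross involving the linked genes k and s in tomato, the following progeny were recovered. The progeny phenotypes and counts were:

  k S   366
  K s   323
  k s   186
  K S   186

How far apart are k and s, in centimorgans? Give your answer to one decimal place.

The two most frequent classes, K s (323) and k S (366), are the parental types, so the F1 was K s / k S.
The recombinant classes are K S and k s: 186 + 186 = 372.
Recombination frequency = 372/1061 = 0.3506 ≈ 35.1%, i.e. 35.1 centimorgans.

35.1 centimorgans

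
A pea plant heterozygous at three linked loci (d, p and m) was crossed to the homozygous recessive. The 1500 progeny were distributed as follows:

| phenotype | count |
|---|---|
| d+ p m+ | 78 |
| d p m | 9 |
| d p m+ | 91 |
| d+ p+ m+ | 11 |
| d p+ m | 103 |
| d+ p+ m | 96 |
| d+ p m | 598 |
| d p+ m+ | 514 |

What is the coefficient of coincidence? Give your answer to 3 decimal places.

The two most frequent reciprocal classes, d p+ m+ and d+ p m, are the parental types, so the F1 was d p+ m+ / d+ p m.
The two rarest classes, d+ p+ m+ and d p m, are the double crossovers. Comparing them with the parentals, only the d allele has switched, so d is the middle locus and the order is m – d – p.
m–d: (181 + 20)/1500 = 0.1340; d–p: (187 + 20)/1500 = 0.1380.
Expected DCO frequency = 0.1340 × 0.1380 ≈ 0.01849; observed = 20/1500 ≈ 0.01333.
Coefficient of coincidence = 0.01333/0.01849 ≈ 0.721.

0.721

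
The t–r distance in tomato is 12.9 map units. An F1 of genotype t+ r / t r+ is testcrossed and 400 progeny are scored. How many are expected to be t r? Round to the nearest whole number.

A map distance of 12.9 map units corresponds to a recombination frequency of 0.129.
The F1 is t+ r / t r+, so t r is a recombinant gamete class with expected frequency r/2 = 0.129/2 = 0.0645.
Expected number = 0.0645 × 400 = 25.80 ≈ 26.

26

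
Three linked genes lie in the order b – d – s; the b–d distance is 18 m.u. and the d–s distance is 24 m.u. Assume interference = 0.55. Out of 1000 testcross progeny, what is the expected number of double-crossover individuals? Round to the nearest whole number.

19

Map distances give recombination frequencies of 0.180 and 0.240 for the two intervals.
With interference 0.55 (so coincidence = 0.45), expected double-crossover frequency = 0.180 × 0.240 × 0.45 = 0.01944.
Expected number = 0.01944 × 1000 = 19.44 ≈ 19.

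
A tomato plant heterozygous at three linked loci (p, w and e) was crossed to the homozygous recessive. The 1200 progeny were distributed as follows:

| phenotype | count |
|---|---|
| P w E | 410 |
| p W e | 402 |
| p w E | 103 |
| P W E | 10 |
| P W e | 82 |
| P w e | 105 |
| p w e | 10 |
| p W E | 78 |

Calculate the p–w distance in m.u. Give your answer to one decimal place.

The two most frequent reciprocal classes, p W e and P w E, are the parental types, so the F1 was p W e / P w E.
The two rarest classes, p w e and P W E, are the double crossovers. Comparing them with the parentals, only the w allele has switched, so w is the middle locus and the order is e – w – p.
Crossovers in the w–p interval produce the single-crossover classes P W e and p w E (82 + 103 = 185) plus the double crossovers (20).
RF(w–p) = (185 + 20) / 1200 = 205/1200 = 0.1708 → 17.1 m.u.

17.1 m.u.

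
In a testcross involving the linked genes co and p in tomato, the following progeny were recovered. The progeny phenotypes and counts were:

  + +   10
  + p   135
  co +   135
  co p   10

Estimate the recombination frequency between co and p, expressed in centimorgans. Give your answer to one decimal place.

6.9 centimorgans

The two most frequent classes, + p (135) and co + (135), are the parental types, so the F1 was + p / co +.
The recombinant classes are + + and co p: 10 + 10 = 20.
Recombination frequency = 20/290 = 0.0690 ≈ 6.9%, i.e. 6.9 centimorgans.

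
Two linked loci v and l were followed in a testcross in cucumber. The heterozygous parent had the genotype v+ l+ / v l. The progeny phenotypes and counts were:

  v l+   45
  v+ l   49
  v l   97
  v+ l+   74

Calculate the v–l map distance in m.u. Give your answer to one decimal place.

35.5 m.u.

The recombinant classes are v+ l and v l+: 49 + 45 = 94.
Recombination frequency = 94/265 = 0.3547 ≈ 35.5%, i.e. 35.5 m.u.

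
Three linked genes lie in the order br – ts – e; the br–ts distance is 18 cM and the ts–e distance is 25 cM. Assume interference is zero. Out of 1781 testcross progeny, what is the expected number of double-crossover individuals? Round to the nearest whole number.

Map distances give recombination frequencies of 0.180 and 0.250 for the two intervals.
With no interference, expected double-crossover frequency = 0.180 × 0.250 = 0.04500.
Expected number = 0.04500 × 1781 = 80.14 ≈ 80.

80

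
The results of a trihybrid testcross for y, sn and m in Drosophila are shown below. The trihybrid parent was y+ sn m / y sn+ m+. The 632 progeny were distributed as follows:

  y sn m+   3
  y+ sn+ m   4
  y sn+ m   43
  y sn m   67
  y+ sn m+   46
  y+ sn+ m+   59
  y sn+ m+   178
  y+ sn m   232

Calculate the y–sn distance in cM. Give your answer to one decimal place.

The two rarest classes, y+ sn+ m and y sn m+, are the double crossovers. Comparing them with the parentals, only the sn allele has switched, so sn is the middle locus and the order is y – sn – m.
Crossovers in the y–sn interval produce the single-crossover classes y sn m and y+ sn+ m+ (67 + 59 = 126) plus the double crossovers (7).
RF(y–sn) = (126 + 7) / 632 = 133/632 = 0.2104 → 21.0 cM.

21.0 cM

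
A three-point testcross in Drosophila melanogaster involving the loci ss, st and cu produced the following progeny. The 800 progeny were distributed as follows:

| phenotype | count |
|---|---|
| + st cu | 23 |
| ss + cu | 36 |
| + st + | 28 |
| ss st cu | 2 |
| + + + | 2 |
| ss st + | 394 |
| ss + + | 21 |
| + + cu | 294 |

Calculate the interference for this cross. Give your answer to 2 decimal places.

The two most frequent reciprocal classes, + + cu and ss st +, are the parental types, so the F1 was + + cu / ss st +.
The two rarest classes, + + + and ss st cu, are the double crossovers. Comparing them with the parentals, only the cu allele has switched, so cu is the middle locus and the order is ss – cu – st.
ss–cu: (64 + 4)/800 = 0.0850; cu–st: (44 + 4)/800 = 0.0600.
Expected DCO frequency = 0.0850 × 0.0600 ≈ 0.00510; observed = 4/800 ≈ 0.00500.
Coefficient of coincidence = 0.00500/0.00510 ≈ 0.98; interference = 1 − 0.98 = 0.02.

0.02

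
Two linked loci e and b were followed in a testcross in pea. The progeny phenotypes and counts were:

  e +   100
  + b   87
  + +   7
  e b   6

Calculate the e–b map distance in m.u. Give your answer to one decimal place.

The two most frequent classes, + b (87) and e + (100), are the parental types, so the F1 was + b / e +.
The recombinant classes are + + and e b: 7 + 6 = 13.
Recombination frequency = 13/200 = 0.0650 ≈ 6.5%, i.e. 6.5 m.u.

6.5 m.u.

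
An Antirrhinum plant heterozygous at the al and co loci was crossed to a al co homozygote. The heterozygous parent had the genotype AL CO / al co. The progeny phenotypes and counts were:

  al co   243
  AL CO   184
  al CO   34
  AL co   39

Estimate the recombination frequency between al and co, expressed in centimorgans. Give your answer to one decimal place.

The recombinant classes are AL co and al CO: 39 + 34 = 73.
Recombination frequency = 73/500 = 0.1460 ≈ 14.6%, i.e. 14.6 centimorgans.

14.6 centimorgans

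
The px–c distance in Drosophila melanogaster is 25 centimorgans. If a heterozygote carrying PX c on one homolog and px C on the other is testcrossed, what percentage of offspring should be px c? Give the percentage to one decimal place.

A map distance of 25 centimorgans corresponds to a recombination frequency of 0.250.
The F1 is PX c / px C, so px c is a recombinant gamete class with expected frequency r/2 = 0.250/2 = 0.1250.
That is 0.1250 = 12.5% of the progeny.

12.5%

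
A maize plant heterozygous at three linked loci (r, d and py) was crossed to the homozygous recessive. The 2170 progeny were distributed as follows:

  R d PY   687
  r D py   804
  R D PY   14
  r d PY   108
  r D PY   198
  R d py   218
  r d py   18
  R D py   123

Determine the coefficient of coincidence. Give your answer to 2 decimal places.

0.59

The two most frequent reciprocal classes, r D py and R d PY, are the parental types, so the F1 was r D py / R d PY.
The two rarest classes, r d py and R D PY, are the double crossovers. Comparing them with the parentals, only the d allele has switched, so d is the middle locus and the order is py – d – r.
py–d: (416 + 32)/2170 = 0.2065; d–r: (231 + 32)/2170 = 0.1212.
Expected DCO frequency = 0.2065 × 0.1212 ≈ 0.02503; observed = 32/2170 ≈ 0.01475.
Coefficient of coincidence = 0.01475/0.02503 ≈ 0.59.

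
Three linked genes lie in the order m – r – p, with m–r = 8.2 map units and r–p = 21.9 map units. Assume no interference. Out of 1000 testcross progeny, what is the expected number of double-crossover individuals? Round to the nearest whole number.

18

Map distances give recombination frequencies of 0.082 and 0.219 for the two intervals.
With no interference, expected double-crossover frequency = 0.082 × 0.219 = 0.01796.
Expected number = 0.01796 × 1000 = 17.96 ≈ 18.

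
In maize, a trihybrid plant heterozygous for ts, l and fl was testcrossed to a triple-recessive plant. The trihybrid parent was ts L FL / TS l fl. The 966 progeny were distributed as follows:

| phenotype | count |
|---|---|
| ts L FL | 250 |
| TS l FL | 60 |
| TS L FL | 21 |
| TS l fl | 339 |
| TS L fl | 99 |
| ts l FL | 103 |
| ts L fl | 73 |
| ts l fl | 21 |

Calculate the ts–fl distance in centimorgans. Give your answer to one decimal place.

The two rarest classes, TS L FL and ts l fl, are the double crossovers. Comparing them with the parentals, only the ts allele has switched, so ts is the middle locus and the order is l – ts – fl.
Crossovers in the ts–fl interval produce the single-crossover classes ts L fl and TS l FL (73 + 60 = 133) plus the double crossovers (42).
RF(ts–fl) = (133 + 42) / 966 = 175/966 = 0.1812 → 18.1 centimorgans.

18.1 centimorgans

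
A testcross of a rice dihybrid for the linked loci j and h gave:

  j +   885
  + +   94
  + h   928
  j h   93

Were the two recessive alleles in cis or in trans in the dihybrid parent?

The two most frequent classes are + h (928) and j + (885); these are the parental (non-recombinant) types.
So the F1 carried + h on one chromosome and j + on the other — the recessive alleles are on opposite chromosomes (trans / repulsion).

trans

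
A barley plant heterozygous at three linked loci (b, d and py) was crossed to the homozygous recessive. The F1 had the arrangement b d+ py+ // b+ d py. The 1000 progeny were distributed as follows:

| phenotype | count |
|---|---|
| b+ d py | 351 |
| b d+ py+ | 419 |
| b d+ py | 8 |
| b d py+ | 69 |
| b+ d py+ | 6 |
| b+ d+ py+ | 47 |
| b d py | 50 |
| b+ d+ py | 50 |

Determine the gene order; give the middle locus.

The two rarest classes, b d+ py and b+ d py+, are the double crossovers. Comparing them with the parentals, only the py allele has switched, so py is the middle locus and the order is d – py – b.

py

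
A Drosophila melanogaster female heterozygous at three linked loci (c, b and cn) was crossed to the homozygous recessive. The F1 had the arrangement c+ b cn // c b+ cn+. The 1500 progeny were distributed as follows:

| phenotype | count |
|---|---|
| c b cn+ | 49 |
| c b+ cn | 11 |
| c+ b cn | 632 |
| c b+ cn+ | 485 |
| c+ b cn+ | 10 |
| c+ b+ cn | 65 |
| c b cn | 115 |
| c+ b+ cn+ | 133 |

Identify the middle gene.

cn

The two rarest classes, c+ b cn+ and c b+ cn, are the double crossovers. Comparing them with the parentals, only the cn allele has switched, so cn is the middle locus and the order is c – cn – b.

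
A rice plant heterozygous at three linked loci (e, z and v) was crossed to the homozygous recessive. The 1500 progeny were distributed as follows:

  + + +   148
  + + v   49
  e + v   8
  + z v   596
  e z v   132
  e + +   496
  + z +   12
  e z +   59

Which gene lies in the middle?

v

The two most frequent reciprocal classes, + z v and e + +, are the parental types, so the F1 was + z v / e + +.
The two rarest classes, + z + and e + v, are the double crossovers. Comparing them with the parentals, only the v allele has switched, so v is the middle locus and the order is e – v – z.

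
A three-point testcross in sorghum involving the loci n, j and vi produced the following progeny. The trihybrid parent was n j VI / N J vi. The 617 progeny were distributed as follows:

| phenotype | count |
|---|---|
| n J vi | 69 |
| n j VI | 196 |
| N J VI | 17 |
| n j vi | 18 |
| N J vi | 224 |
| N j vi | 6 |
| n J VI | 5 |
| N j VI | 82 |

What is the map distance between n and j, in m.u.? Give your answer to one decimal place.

26.3 m.u.

The two rarest classes, n J VI and N j vi, are the double crossovers. Comparing them with the parentals, only the j allele has switched, so j is the middle locus and the order is n – j – vi.
Crossovers in the n–j interval produce the single-crossover classes N j VI and n J vi (82 + 69 = 151) plus the double crossovers (11).
RF(n–j) = (151 + 11) / 617 = 162/617 = 0.2626 → 26.3 m.u.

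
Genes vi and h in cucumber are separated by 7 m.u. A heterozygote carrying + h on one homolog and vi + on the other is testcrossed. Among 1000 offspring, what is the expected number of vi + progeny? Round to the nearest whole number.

465

A map distance of 7 m.u. corresponds to a recombination frequency of 0.070.
The F1 is + h / vi +, so vi + is a parental gamete class with expected frequency (1 − r)/2 = 0.930/2 = 0.4650.
Expected number = 0.4650 × 1000 = 465.00 ≈ 465.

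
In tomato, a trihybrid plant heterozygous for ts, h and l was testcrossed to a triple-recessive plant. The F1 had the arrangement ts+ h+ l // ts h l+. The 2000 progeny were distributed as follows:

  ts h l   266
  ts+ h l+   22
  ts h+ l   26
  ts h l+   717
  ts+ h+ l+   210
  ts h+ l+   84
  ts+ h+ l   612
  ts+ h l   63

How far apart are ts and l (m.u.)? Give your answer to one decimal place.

26.2 m.u.

The two rarest classes, ts h+ l and ts+ h l+, are the double crossovers. Comparing them with the parentals, only the ts allele has switched, so ts is the middle locus and the order is h – ts – l.
Crossovers in the ts–l interval produce the single-crossover classes ts+ h+ l+ and ts h l (210 + 266 = 476) plus the double crossovers (48).
RF(ts–l) = (476 + 48) / 2000 = 524/2000 = 0.2620 → 26.2 m.u.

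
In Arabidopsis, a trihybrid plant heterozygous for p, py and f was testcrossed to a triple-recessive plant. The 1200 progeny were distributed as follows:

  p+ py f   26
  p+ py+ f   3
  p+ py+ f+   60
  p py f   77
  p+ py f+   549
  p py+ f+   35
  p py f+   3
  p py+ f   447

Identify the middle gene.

p

The two most frequent reciprocal classes, p py+ f and p+ py f+, are the parental types, so the F1 was p py+ f / p+ py f+.
The two rarest classes, p+ py+ f and p py f+, are the double crossovers. Comparing them with the parentals, only the p allele has switched, so p is the middle locus and the order is py – p – f.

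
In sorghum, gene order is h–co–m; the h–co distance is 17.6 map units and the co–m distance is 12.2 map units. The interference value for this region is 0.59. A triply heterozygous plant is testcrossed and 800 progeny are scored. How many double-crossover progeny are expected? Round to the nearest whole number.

7

Map distances give recombination frequencies of 0.176 and 0.122 for the two intervals.
With interference 0.59 (so coincidence = 0.41), expected double-crossover frequency = 0.176 × 0.122 × 0.41 = 0.00880.
Expected number = 0.00880 × 800 = 7.04 ≈ 7.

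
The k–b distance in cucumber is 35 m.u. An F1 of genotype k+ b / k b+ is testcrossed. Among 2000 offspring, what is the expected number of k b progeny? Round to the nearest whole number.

A map distance of 35 m.u. corresponds to a recombination frequency of 0.350.
The F1 is k+ b / k b+, so k b is a recombinant gamete class with expected frequency r/2 = 0.350/2 = 0.1750.
Expected number = 0.1750 × 2000 = 350.00 ≈ 350.

350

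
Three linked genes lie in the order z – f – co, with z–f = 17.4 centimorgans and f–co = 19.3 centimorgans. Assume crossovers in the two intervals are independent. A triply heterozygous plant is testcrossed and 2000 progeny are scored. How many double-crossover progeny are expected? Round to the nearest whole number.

67

Map distances give recombination frequencies of 0.174 and 0.193 for the two intervals.
With no interference, expected double-crossover frequency = 0.174 × 0.193 = 0.03358.
Expected number = 0.03358 × 2000 = 67.16 ≈ 67.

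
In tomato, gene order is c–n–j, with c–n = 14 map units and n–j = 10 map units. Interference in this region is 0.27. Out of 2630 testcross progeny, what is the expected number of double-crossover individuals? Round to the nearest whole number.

27

Map distances give recombination frequencies of 0.140 and 0.100 for the two intervals.
With interference 0.27 (so coincidence = 0.73), expected double-crossover frequency = 0.140 × 0.100 × 0.73 = 0.01022.
Expected number = 0.01022 × 2630 = 26.88 ≈ 27.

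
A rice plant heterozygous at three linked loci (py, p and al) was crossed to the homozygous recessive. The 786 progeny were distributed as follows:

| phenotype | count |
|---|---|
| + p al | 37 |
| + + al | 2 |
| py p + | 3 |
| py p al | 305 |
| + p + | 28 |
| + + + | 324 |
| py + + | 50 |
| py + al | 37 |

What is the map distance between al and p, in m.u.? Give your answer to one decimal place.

The two most frequent reciprocal classes, + + + and py p al, are the parental types, so the F1 was + + + / py p al.
The two rarest classes, + + al and py p +, are the double crossovers. Comparing them with the parentals, only the al allele has switched, so al is the middle locus and the order is py – al – p.
Crossovers in the al–p interval produce the single-crossover classes + p + and py + al (28 + 37 = 65) plus the double crossovers (5).
RF(al–p) = (65 + 5) / 786 = 70/786 = 0.0891 → 8.9 m.u.

8.9 m.u.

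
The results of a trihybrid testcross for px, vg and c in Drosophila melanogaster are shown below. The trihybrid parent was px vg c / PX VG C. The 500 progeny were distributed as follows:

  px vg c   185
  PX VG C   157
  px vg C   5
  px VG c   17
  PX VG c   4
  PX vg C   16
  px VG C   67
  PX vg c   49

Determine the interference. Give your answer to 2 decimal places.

The two rarest classes, px vg C and PX VG c, are the double crossovers. Comparing them with the parentals, only the c allele has switched, so c is the middle locus and the order is px – c – vg.
px–c: (116 + 9)/500 = 0.2500; c–vg: (33 + 9)/500 = 0.0840.
Expected DCO frequency = 0.2500 × 0.0840 ≈ 0.02100; observed = 9/500 ≈ 0.01800.
Coefficient of coincidence = 0.01800/0.02100 ≈ 0.86; interference = 1 − 0.86 = 0.14.

0.14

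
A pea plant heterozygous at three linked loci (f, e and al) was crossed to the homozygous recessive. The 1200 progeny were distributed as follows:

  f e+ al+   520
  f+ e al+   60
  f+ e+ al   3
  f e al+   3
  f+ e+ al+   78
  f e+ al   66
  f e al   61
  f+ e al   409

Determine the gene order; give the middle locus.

The two most frequent reciprocal classes, f+ e al and f e+ al+, are the parental types, so the F1 was f+ e al / f e+ al+.
The two rarest classes, f+ e+ al and f e al+, are the double crossovers. Comparing them with the parentals, only the e allele has switched, so e is the middle locus and the order is f – e – al.

e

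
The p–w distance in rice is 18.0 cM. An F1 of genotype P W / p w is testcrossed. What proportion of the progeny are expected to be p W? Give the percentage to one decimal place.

9.0%

A map distance of 18.0 cM corresponds to a recombination frequency of 0.180.
The F1 is P W / p w, so p W is a recombinant gamete class with expected frequency r/2 = 0.180/2 = 0.0900.
That is 0.0900 = 9.0% of the progeny.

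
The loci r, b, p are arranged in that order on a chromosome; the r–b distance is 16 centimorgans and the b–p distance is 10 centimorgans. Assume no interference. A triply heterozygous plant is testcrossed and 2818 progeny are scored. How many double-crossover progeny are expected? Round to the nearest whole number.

45

Map distances give recombination frequencies of 0.160 and 0.100 for the two intervals.
With no interference, expected double-crossover frequency = 0.160 × 0.100 = 0.01600.
Expected number = 0.01600 × 2818 = 45.09 ≈ 45.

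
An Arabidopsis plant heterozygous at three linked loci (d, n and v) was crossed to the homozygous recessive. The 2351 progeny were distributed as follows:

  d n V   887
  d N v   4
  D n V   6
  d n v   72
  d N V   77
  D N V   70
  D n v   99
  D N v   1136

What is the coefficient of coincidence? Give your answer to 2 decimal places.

0.83

The two most frequent reciprocal classes, d n V and D N v, are the parental types, so the F1 was d n V / D N v.
The two rarest classes, D n V and d N v, are the double crossovers. Comparing them with the parentals, only the d allele has switched, so d is the middle locus and the order is n – d – v.
n–d: (176 + 10)/2351 = 0.0791; d–v: (142 + 10)/2351 = 0.0647.
Expected DCO frequency = 0.0791 × 0.0647 ≈ 0.00512; observed = 10/2351 ≈ 0.00425.
Coefficient of coincidence = 0.00425/0.00512 ≈ 0.83.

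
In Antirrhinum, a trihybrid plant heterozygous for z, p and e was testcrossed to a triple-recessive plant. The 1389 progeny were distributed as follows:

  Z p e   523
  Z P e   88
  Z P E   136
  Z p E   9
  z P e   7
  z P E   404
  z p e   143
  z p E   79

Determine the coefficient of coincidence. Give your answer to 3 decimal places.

0.412

The two most frequent reciprocal classes, z P E and Z p e, are the parental types, so the F1 was z P E / Z p e.
The two rarest classes, z P e and Z p E, are the double crossovers. Comparing them with the parentals, only the e allele has switched, so e is the middle locus and the order is z – e – p.
z–e: (279 + 16)/1389 = 0.2124; e–p: (167 + 16)/1389 = 0.1317.
Expected DCO frequency = 0.2124 × 0.1317 ≈ 0.02797; observed = 16/1389 ≈ 0.01152.
Coefficient of coincidence = 0.01152/0.02797 ≈ 0.412.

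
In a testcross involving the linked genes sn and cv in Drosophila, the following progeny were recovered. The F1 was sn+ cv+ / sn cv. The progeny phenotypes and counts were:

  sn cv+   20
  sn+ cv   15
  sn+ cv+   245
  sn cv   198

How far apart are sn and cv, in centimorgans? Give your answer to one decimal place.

7.3 centimorgans

The recombinant classes are sn+ cv and sn cv+: 15 + 20 = 35.
Recombination frequency = 35/478 = 0.0732 ≈ 7.3%, i.e. 7.3 centimorgans.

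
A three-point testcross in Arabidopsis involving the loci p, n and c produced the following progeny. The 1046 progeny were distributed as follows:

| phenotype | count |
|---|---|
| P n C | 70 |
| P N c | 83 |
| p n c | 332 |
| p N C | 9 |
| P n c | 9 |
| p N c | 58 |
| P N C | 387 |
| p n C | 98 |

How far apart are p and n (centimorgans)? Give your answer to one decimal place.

The two most frequent reciprocal classes, P N C and p n c, are the parental types, so the F1 was P N C / p n c.
The two rarest classes, p N C and P n c, are the double crossovers. Comparing them with the parentals, only the p allele has switched, so p is the middle locus and the order is n – p – c.
Crossovers in the n–p interval produce the single-crossover classes P n C and p N c (70 + 58 = 128) plus the double crossovers (18).
RF(n–p) = (128 + 18) / 1046 = 146/1046 = 0.1396 → 14.0 centimorgans.

14.0 centimorgans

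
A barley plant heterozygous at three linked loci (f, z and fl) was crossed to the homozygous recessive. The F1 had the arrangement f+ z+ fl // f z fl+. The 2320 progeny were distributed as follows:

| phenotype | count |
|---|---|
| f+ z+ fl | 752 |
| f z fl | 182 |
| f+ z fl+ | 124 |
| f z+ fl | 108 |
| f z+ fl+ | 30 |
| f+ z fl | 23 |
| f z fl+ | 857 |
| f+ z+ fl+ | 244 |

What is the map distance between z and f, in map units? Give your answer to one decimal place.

12.3 map units

The two rarest classes, f+ z fl and f z+ fl+, are the double crossovers. Comparing them with the parentals, only the z allele has switched, so z is the middle locus and the order is fl – z – f.
Crossovers in the z–f interval produce the single-crossover classes f z+ fl and f+ z fl+ (108 + 124 = 232) plus the double crossovers (53).
RF(z–f) = (232 + 53) / 2320 = 285/2320 = 0.1228 → 12.3 map units.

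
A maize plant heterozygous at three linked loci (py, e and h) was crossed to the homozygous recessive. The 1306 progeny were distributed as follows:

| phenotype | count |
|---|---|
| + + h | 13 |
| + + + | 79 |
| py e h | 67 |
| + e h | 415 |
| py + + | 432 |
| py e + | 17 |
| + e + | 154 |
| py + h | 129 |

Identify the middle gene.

The two most frequent reciprocal classes, py + + and + e h, are the parental types, so the F1 was py + + / + e h.
The two rarest classes, py e + and + + h, are the double crossovers. Comparing them with the parentals, only the e allele has switched, so e is the middle locus and the order is py – e – h.

e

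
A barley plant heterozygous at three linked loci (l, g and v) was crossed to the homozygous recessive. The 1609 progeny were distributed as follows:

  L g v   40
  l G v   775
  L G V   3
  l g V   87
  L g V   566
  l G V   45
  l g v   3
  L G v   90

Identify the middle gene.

g

The two most frequent reciprocal classes, l G v and L g V, are the parental types, so the F1 was l G v / L g V.
The two rarest classes, l g v and L G V, are the double crossovers. Comparing them with the parentals, only the g allele has switched, so g is the middle locus and the order is l – g – v.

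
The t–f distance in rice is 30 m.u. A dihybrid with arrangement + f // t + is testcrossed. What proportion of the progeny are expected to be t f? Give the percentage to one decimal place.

15.0%

A map distance of 30 m.u. corresponds to a recombination frequency of 0.300.
The F1 is + f / t +, so t f is a recombinant gamete class with expected frequency r/2 = 0.300/2 = 0.1500.
That is 0.1500 = 15.0% of the progeny.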